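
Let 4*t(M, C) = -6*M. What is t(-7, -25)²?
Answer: 441/4 ≈ 110.25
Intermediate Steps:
t(M, C) = -3*M/2 (t(M, C) = (-6*M)/4 = -3*M/2)
t(-7, -25)² = (-3/2*(-7))² = (21/2)² = 441/4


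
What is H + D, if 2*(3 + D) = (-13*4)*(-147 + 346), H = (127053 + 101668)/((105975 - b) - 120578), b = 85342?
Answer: -517643986/99945 ≈ -5179.3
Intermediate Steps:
H = -228721/99945 (H = (127053 + 101668)/((105975 - 1*85342) - 120578) = 228721/((105975 - 85342) - 120578) = 228721/(20633 - 120578) = 228721/(-99945) = 228721*(-1/99945) = -228721/99945 ≈ -2.2885)
D = -5177 (D = -3 + ((-13*4)*(-147 + 346))/2 = -3 + (-52*199)/2 = -3 + (½)*(-10348) = -3 - 5174 = -5177)
H + D = -228721/99945 - 5177 = -517643986/99945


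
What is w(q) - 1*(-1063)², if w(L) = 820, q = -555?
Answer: -1129149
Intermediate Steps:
w(q) - 1*(-1063)² = 820 - 1*(-1063)² = 820 - 1*1129969 = 820 - 1129969 = -1129149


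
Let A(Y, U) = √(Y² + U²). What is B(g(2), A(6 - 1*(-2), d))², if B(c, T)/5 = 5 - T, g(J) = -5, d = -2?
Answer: 2325 - 500*√17 ≈ 263.45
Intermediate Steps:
A(Y, U) = √(U² + Y²)
B(c, T) = 25 - 5*T (B(c, T) = 5*(5 - T) = 25 - 5*T)
B(g(2), A(6 - 1*(-2), d))² = (25 - 5*√((-2)² + (6 - 1*(-2))²))² = (25 - 5*√(4 + (6 + 2)²))² = (25 - 5*√(4 + 8²))² = (25 - 5*√(4 + 64))² = (25 - 10*√17)²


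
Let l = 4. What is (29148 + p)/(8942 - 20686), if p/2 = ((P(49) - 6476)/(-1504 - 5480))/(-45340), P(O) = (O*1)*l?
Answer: -115373088779/46484889408 ≈ -2.4819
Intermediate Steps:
P(O) = 4*O (P(O) = (O*1)*4 = O*4 = 4*O)
p = -157/3958182 (p = 2*(((4*49 - 6476)/(-1504 - 5480))/(-45340)) = 2*(((196 - 6476)/(-6984))*(-1/45340)) = 2*(-6280*(-1/6984)*(-1/45340)) = 2*((785/873)*(-1/45340)) = 2*(-157/7916364) = -157/3958182 ≈ -3.9665e-5)
(29148 + p)/(8942 - 20686) = (29148 - 157/3958182)/(8942 - 20686) = (115373088779/3958182)/(-11744) = (115373088779/3958182)*(-1/11744) = -115373088779/46484889408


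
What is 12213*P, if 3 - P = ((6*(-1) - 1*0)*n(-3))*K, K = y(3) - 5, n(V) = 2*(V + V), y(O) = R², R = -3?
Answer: -3480705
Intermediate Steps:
y(O) = 9 (y(O) = (-3)² = 9)
n(V) = 4*V (n(V) = 2*(2*V) = 4*V)
K = 4 (K = 9 - 5 = 4)
P = -285 (P = 3 - (6*(-1) - 1*0)*(4*(-3))*4 = 3 - (-6 + 0)*(-12)*4 = 3 - (-6*(-12))*4 = 3 - 72*4 = 3 - 1*288 = 3 - 288 = -285)
12213*P = 12213*(-285) = -3480705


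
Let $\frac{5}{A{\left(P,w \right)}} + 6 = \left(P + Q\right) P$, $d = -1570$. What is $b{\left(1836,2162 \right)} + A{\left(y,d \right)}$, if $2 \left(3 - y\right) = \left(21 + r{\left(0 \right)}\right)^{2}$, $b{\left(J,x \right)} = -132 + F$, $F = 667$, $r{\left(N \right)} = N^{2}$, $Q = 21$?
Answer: $\frac{91448105}{170931} \approx 535.0$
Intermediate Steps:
$b{\left(J,x \right)} = 535$ ($b{\left(J,x \right)} = -132 + 667 = 535$)
$y = - \frac{435}{2}$ ($y = 3 - \frac{\left(21 + 0^{2}\right)^{2}}{2} = 3 - \frac{\left(21 + 0\right)^{2}}{2} = 3 - \frac{21^{2}}{2} = 3 - \frac{441}{2} = - \frac{435}{2} \approx -217.5$)
$A{\left(P,w \right)} = \frac{5}{-6 + P \left(21 + P\right)}$ ($A{\left(P,w \right)} = \frac{5}{-6 + \left(P + 21\right) P} = \frac{5}{-6 + \left(21 + P\right) P} = \frac{5}{-6 + P \left(21 + P\right)}$)
$b{\left(1836,2162 \right)} + A{\left(y,d \right)} = 535 + \frac{5}{-6 + \left(- \frac{435}{2}\right)^{2} + 21 \left(- \frac{435}{2}\right)} = 535 + \frac{5}{-6 + \frac{189225}{4} - \frac{9135}{2}} = 535 + \frac{5}{\frac{170931}{4}} = 535 + 5 \cdot \frac{4}{170931} = 535 + \frac{20}{170931} = \frac{91448105}{170931}$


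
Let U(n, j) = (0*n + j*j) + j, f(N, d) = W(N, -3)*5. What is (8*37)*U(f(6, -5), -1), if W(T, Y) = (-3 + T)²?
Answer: 0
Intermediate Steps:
f(N, d) = 5*(-3 + N)² (f(N, d) = (-3 + N)²*5 = 5*(-3 + N)²)
U(n, j) = j + j² (U(n, j) = (0 + j²) + j = j² + j = j + j²)
(8*37)*U(f(6, -5), -1) = (8*37)*(-(1 - 1)) = 296*(-1*0) = 296*0 = 0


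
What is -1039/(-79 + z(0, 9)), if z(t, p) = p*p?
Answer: -1039/2 ≈ -519.50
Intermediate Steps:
z(t, p) = p²
-1039/(-79 + z(0, 9)) = -1039/(-79 + 9²) = -1039/(-79 + 81) = -1039/2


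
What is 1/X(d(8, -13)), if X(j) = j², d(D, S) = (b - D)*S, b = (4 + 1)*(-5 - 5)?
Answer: 1/568516 ≈ 1.7590e-6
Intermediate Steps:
b = -50 (b = 5*(-10) = -50)
d(D, S) = S*(-50 - D) (d(D, S) = (-50 - D)*S = S*(-50 - D))
1/X(d(8, -13)) = 1/((-1*(-13)*(50 + 8))²) = 1/((-1*(-13)*58)²) = 1/(754²) = 1/568516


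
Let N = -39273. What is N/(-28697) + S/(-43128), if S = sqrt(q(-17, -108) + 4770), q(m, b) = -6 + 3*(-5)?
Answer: 39273/28697 - sqrt(4749)/43128 ≈ 1.3669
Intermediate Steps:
q(m, b) = -21 (q(m, b) = -6 - 15 = -21)
S = sqrt(4749) (S = sqrt(-21 + 4770) = sqrt(4749) ≈ 68.913)
N/(-28697) + S/(-43128) = -39273/(-28697) + sqrt(4749)/(-43128) = -39273*(-1/28697) + sqrt(4749)*(-1/43128) = 39273/28697 - sqrt(4749)/43128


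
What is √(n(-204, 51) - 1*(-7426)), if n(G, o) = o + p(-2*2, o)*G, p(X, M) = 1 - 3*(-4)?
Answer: 5*√193 ≈ 69.462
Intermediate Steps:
p(X, M) = 13 (p(X, M) = 1 + 12 = 13)
n(G, o) = o + 13*G
√(n(-204, 51) - 1*(-7426)) = √((51 + 13*(-204)) - 1*(-7426)) = √((51 - 2652) + 7426) = √(-2601 + 7426) = √4825 = 5*√193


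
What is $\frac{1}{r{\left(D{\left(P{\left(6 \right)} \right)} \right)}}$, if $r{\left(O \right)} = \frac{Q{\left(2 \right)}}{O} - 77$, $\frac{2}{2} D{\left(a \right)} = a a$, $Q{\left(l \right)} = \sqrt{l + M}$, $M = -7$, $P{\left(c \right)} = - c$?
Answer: $- \frac{99792}{7683989} - \frac{36 i \sqrt{5}}{7683989} \approx -0.012987 - 1.0476 \cdot 10^{-5} i$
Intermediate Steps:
$Q{\left(l \right)} = \sqrt{-7 + l}$ ($Q{\left(l \right)} = \sqrt{l - 7} = \sqrt{-7 + l}$)
$D{\left(a \right)} = a^{2}$ ($D{\left(a \right)} = a a = a^{2}$)
$r{\left(O \right)} = -77 + \frac{i \sqrt{5}}{O}$ ($r{\left(O \right)} = \frac{\sqrt{-7 + 2}}{O} - 77 = \frac{\sqrt{-5}}{O} - 77 = \frac{i \sqrt{5}}{O} - 77 = -77 + \frac{i \sqrt{5}}{O}$)
$\frac{1}{r{\left(D{\left(P{\left(6 \right)} \right)} \right)}} = \frac{1}{-77 + \frac{i \sqrt{5}}{\left(\left(-1\right) 6\right)^{2}}} = \frac{1}{-77 + \frac{i \sqrt{5}}{\left(-6\right)^{2}}} = \frac{1}{-77 + \frac{i \sqrt{5}}{36}}$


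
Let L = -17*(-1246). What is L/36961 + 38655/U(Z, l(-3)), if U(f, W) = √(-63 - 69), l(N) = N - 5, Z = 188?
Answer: 21182/36961 - 12885*I*√33/22 ≈ 0.57309 - 3364.5*I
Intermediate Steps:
l(N) = -5 + N
U(f, W) = 2*I*√33 (U(f, W) = √(-132) = 2*I*√33)
L = 21182
L/36961 + 38655/U(Z, l(-3)) = 21182/36961 + 38655/((2*I*√33)) = 21182*(1/36961) + 38655*(-I*√33/66) = 21182/36961 - 12885*I*√33/22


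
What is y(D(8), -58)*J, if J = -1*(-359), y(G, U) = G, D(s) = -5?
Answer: -1795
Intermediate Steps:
J = 359
y(D(8), -58)*J = -5*359 = -1795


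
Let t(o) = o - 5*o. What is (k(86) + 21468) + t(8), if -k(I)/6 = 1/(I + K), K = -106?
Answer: 214363/10 ≈ 21436.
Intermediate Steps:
t(o) = -4*o
k(I) = -6/(-106 + I) (k(I) = -6/(I - 106) = -6/(-106 + I))
(k(86) + 21468) + t(8) = (-6/(-106 + 86) + 21468) - 4*8 = (-6/(-20) + 21468) - 32 = (-6*(-1/20) + 21468) - 32 = (3/10 + 21468) - 32 = 214683/10 - 32 = 214363/10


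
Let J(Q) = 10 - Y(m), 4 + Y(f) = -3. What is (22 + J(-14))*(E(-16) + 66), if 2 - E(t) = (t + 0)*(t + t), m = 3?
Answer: -17316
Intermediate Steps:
Y(f) = -7 (Y(f) = -4 - 3 = -7)
J(Q) = 17 (J(Q) = 10 - 1*(-7) = 10 + 7 = 17)
E(t) = 2 - 2*t**2 (E(t) = 2 - (t + 0)*(t + t) = 2 - t*2*t = 2 - 2*t**2)
(22 + J(-14))*(E(-16) + 66) = (22 + 17)*((2 - 2*(-16)**2) + 66) = 39*((2 - 2*256) + 66) = 39*((2 - 512) + 66) = 39*(-510 + 66) = 39*(-444) = -17316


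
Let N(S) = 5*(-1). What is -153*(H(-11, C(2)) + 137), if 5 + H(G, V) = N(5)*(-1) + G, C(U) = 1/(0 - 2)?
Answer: -19278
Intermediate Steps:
N(S) = -5
C(U) = -½ (C(U) = 1/(-2) = -½)
H(G, V) = G (H(G, V) = -5 + (-5*(-1) + G) = -5 + (5 + G) = G)
-153*(H(-11, C(2)) + 137) = -153*(-11 + 137) = -153*126 = -19278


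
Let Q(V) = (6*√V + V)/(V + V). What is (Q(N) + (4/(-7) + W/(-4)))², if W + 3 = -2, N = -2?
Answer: -2439/784 - 99*I*√2/28 ≈ -3.111 - 5.0003*I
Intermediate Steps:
W = -5 (W = -3 - 2 = -5)
Q(V) = (V + 6*√V)/(2*V) (Q(V) = (V + 6*√V)/((2*V)) = (V + 6*√V)*(1/(2*V)) = (V + 6*√V)/(2*V))
(Q(N) + (4/(-7) + W/(-4)))² = ((½ + 3/√(-2)) + (4/(-7) - 5/(-4)))² = ((½ + 3*(-I*√2/2)) + (4*(-⅐) - 5*(-¼)))² = ((½ - 3*I*√2/2) + (-4/7 + 5/4))² = ((½ - 3*I*√2/2) + 19/28)² = (33/28 - 3*I*√2/2)²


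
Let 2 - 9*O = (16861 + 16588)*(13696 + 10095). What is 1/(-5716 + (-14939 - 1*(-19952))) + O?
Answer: -62159662820/703 ≈ -8.8421e+7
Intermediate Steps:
O = -88420573 (O = 2/9 - (16861 + 16588)*(13696 + 10095)/9 = 2/9 - 33449*23791/9 = 2/9 - ⅑*795785159 = 2/9 - 795785159/9 = -88420573)
1/(-5716 + (-14939 - 1*(-19952))) + O = 1/(-5716 + (-14939 - 1*(-19952))) - 88420573 = 1/(-5716 + (-14939 + 19952)) - 88420573 = 1/(-5716 + 5013) - 88420573 = 1/(-703) - 88420573 = -1/703 - 88420573 = -62159662820/703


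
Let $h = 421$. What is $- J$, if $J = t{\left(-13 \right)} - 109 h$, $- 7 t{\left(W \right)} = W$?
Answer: $\frac{321210}{7} \approx 45887.0$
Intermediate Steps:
$t{\left(W \right)} = - \frac{W}{7}$
$J = - \frac{321210}{7}$ ($J = \left(- \frac{1}{7}\right) \left(-13\right) - 45889 = \frac{13}{7} - 45889 = - \frac{321210}{7} \approx -45887.0$)
$- J = \left(-1\right) \left(- \frac{321210}{7}\right) = \frac{321210}{7}$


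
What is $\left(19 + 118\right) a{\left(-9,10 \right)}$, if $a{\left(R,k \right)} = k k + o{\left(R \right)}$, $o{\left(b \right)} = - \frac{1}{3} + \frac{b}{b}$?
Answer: $\frac{41374}{3} \approx 13791.0$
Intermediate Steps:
$o{\left(b \right)} = \frac{2}{3}$ ($o{\left(b \right)} = \left(-1\right) \frac{1}{3} + 1 = - \frac{1}{3} + 1 = \frac{2}{3}$)
$a{\left(R,k \right)} = \frac{2}{3} + k^{2}$ ($a{\left(R,k \right)} = k k + \frac{2}{3} = k^{2} + \frac{2}{3} = \frac{2}{3} + k^{2}$)
$\left(19 + 118\right) a{\left(-9,10 \right)} = \left(19 + 118\right) \left(\frac{2}{3} + 10^{2}\right) = 137 \left(\frac{2}{3} + 100\right) = 137 \cdot \frac{302}{3} = \frac{41374}{3}$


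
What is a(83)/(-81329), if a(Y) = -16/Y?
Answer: 16/6750307 ≈ 2.3703e-6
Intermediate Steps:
a(83)/(-81329) = -16/83/(-81329) = -16*1/83*(-1/81329) = -16/83*(-1/81329) = 16/6750307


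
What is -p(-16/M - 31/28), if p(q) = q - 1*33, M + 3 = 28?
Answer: 24323/700 ≈ 34.747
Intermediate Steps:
M = 25 (M = -3 + 28 = 25)
p(q) = -33 + q (p(q) = q - 33 = -33 + q)
-p(-16/M - 31/28) = -(-33 + (-16/25 - 31/28)) = -(-33 - 1223/700) = -1*(-24323/700) = 24323/700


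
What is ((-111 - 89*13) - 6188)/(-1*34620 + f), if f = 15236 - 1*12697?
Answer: 7456/32081 ≈ 0.23241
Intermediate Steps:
f = 2539 (f = 15236 - 12697 = 2539)
((-111 - 89*13) - 6188)/(-1*34620 + f) = ((-111 - 89*13) - 6188)/(-1*34620 + 2539) = ((-111 - 1157) - 6188)/(-34620 + 2539) = (-1268 - 6188)/(-32081) = -7456*(-1/32081) = 7456/32081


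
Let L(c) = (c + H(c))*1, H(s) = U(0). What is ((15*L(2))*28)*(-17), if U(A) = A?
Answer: -14280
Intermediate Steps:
H(s) = 0
L(c) = c (L(c) = (c + 0)*1 = c*1 = c)
((15*L(2))*28)*(-17) = ((15*2)*28)*(-17) = (30*28)*(-17) = 840*(-17) = -14280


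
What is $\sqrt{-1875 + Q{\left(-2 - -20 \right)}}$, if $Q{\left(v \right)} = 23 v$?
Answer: $i \sqrt{1461} \approx 38.223 i$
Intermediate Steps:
$\sqrt{-1875 + Q{\left(-2 - -20 \right)}} = \sqrt{-1875 + 23 \left(-2 - -20\right)} = \sqrt{-1875 + 23 \left(-2 + 20\right)} = \sqrt{-1875 + 23 \cdot 18} = \sqrt{-1875 + 414} = \sqrt{-1461} = i \sqrt{1461}$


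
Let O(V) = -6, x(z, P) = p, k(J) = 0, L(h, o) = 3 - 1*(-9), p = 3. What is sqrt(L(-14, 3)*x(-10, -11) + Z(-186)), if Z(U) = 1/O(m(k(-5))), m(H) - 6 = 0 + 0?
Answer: sqrt(1290)/6 ≈ 5.9861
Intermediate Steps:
L(h, o) = 12 (L(h, o) = 3 + 9 = 12)
x(z, P) = 3
m(H) = 6 (m(H) = 6 + (0 + 0) = 6 + 0 = 6)
Z(U) = -1/6 (Z(U) = 1/(-6) = -1/6)
sqrt(L(-14, 3)*x(-10, -11) + Z(-186)) = sqrt(12*3 - 1/6) = sqrt(36 - 1/6) = sqrt(215/6) = sqrt(1290)/6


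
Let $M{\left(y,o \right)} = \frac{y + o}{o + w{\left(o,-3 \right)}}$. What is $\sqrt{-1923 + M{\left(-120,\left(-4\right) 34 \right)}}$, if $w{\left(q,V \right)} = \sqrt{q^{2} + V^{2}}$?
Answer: $\frac{\sqrt{261272 - 1923 \sqrt{18505}}}{\sqrt{-136 + \sqrt{18505}}} \approx 98.29 i$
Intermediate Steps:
$w{\left(q,V \right)} = \sqrt{V^{2} + q^{2}}$
$M{\left(y,o \right)} = \frac{o + y}{o + \sqrt{9 + o^{2}}}$ ($M{\left(y,o \right)} = \frac{y + o}{o + \sqrt{\left(-3\right)^{2} + o^{2}}} = \frac{o + y}{o + \sqrt{9 + o^{2}}}$)
$\sqrt{-1923 + M{\left(-120,\left(-4\right) 34 \right)}} = \sqrt{-1923 + \frac{\left(-4\right) 34 - 120}{\left(-4\right) 34 + \sqrt{9 + \left(\left(-4\right) 34\right)^{2}}}} = \sqrt{-1923 + \frac{-136 - 120}{-136 + \sqrt{9 + \left(-136\right)^{2}}}} = \sqrt{-1923 + \frac{1}{-136 + \sqrt{9 + 18496}} \left(-256\right)} = \sqrt{-1923 + \frac{1}{-136 + \sqrt{18505}} \left(-256\right)} = \sqrt{-1923 - \frac{256}{-136 + \sqrt{18505}}}$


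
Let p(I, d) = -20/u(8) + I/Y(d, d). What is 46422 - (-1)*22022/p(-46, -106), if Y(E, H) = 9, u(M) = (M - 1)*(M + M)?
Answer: 56330982/1333 ≈ 42259.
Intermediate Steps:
u(M) = 2*M*(-1 + M) (u(M) = (-1 + M)*(2*M) = 2*M*(-1 + M))
p(I, d) = -5/28 + I/9 (p(I, d) = -20*1/(16*(-1 + 8)) + I/9 = -20/(2*8*7) + I*(1/9) = -20/112 + I/9 = -20*1/112 + I/9 = -5/28 + I/9)
46422 - (-1)*22022/p(-46, -106) = 46422 - (-1)*22022/(-5/28 + (1/9)*(-46)) = 46422 - (-1)*22022/(-5/28 - 46/9) = 46422 - (-1)*22022/(-1333/252) = 46422 - (-1)*22022*(-252/1333) = 46422 - (-1)*(-5549544)/1333 = 46422 - 1*5549544/1333 = 46422 - 5549544/1333 = 56330982/1333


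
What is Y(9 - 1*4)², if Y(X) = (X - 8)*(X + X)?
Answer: 900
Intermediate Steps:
Y(X) = 2*X*(-8 + X) (Y(X) = (-8 + X)*(2*X) = 2*X*(-8 + X))
Y(9 - 1*4)² = (2*(9 - 1*4)*(-8 + (9 - 1*4)))² = (2*(9 - 4)*(-8 + (9 - 4)))² = (2*5*(-8 + 5))² = (2*5*(-3))² = (-30)² = 900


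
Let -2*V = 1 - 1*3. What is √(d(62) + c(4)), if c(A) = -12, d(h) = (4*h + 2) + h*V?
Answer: 10*√3 ≈ 17.320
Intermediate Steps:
V = 1 (V = -(1 - 1*3)/2 = -(1 - 3)/2 = -½*(-2) = 1)
d(h) = 2 + 5*h (d(h) = (4*h + 2) + h*1 = (2 + 4*h) + h = 2 + 5*h)
√(d(62) + c(4)) = √((2 + 5*62) - 12) = √((2 + 310) - 12) = √(312 - 12) = √300 = 10*√3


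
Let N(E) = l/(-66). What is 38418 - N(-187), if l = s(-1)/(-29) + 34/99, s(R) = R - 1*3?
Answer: 3639837265/94743 ≈ 38418.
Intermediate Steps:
s(R) = -3 + R (s(R) = R - 3 = -3 + R)
l = 1382/2871 (l = (-3 - 1)/(-29) + 34/99 = -4*(-1/29) + 34*(1/99) = 4/29 + 34/99 = 1382/2871 ≈ 0.48137)
N(E) = -691/94743 (N(E) = (1382/2871)/(-66) = (1382/2871)*(-1/66) = -691/94743)
38418 - N(-187) = 38418 - 1*(-691/94743) = 38418 + 691/94743 = 3639837265/94743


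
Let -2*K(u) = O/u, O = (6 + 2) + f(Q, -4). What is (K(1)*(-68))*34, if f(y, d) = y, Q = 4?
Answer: 13872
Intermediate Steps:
O = 12 (O = (6 + 2) + 4 = 8 + 4 = 12)
K(u) = -6/u
(K(1)*(-68))*34 = (-6/1*(-68))*34 = (-6*1*(-68))*34 = -6*(-68)*34 = 408*34 = 13872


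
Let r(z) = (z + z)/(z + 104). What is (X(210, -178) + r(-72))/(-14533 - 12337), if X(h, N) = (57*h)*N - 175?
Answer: 4261679/53740 ≈ 79.302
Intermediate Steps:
r(z) = 2*z/(104 + z) (r(z) = (2*z)/(104 + z) = 2*z/(104 + z))
X(h, N) = -175 + 57*N*h (X(h, N) = 57*N*h - 175 = -175 + 57*N*h)
(X(210, -178) + r(-72))/(-14533 - 12337) = ((-175 + 57*(-178)*210) + 2*(-72)/(104 - 72))/(-14533 - 12337) = ((-175 - 2130660) + 2*(-72)/32)/(-26870) = (-2130835 + 2*(-72)*(1/32))*(-1/26870) = (-2130835 - 9/2)*(-1/26870) = -4261679/2*(-1/26870) = 4261679/53740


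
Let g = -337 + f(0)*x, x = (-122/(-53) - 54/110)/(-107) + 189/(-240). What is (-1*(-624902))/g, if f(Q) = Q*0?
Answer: -624902/337 ≈ -1854.3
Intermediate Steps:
f(Q) = 0
x = -4014467/4990480 (x = (-122*(-1/53) - 54*1/110)*(-1/107) + 189*(-1/240) = (122/53 - 27/55)*(-1/107) - 63/80 = (5279/2915)*(-1/107) - 63/80 = -5279/311905 - 63/80 = -4014467/4990480 ≈ -0.80443)
g = -337 (g = -337 + 0*(-4014467/4990480) = -337 + 0 = -337)
(-1*(-624902))/g = -1*(-624902)/(-337) = 624902*(-1/337) = -624902/337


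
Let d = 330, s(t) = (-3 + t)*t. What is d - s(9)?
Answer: 276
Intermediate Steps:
s(t) = t*(-3 + t)
d - s(9) = 330 - 9*(-3 + 9) = 330 - 9*6 = 330 - 1*54 = 330 - 54 = 276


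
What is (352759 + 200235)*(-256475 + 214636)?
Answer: -23136715966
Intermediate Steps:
(352759 + 200235)*(-256475 + 214636) = 552994*(-41839) = -23136715966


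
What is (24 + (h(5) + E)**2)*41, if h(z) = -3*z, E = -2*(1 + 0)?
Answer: 12833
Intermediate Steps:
E = -2 (E = -2*1 = -2)
(24 + (h(5) + E)**2)*41 = (24 + (-3*5 - 2)**2)*41 = (24 + (-15 - 2)**2)*41 = (24 + (-17)**2)*41 = (24 + 289)*41 = 313*41 = 12833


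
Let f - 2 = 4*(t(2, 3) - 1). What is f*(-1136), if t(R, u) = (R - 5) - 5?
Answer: 38624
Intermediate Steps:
t(R, u) = -10 + R (t(R, u) = (-5 + R) - 5 = -10 + R)
f = -34 (f = 2 + 4*((-10 + 2) - 1) = 2 + 4*(-8 - 1) = 2 + 4*(-9) = 2 - 36 = -34)
f*(-1136) = -34*(-1136) = 38624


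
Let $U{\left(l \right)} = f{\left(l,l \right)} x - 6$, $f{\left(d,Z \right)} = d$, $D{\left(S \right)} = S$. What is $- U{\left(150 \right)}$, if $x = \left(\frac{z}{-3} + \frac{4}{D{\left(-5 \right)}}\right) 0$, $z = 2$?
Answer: $6$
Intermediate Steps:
$x = 0$ ($x = \left(\frac{2}{-3} + \frac{4}{-5}\right) 0 = \left(2 \left(- \frac{1}{3}\right) + 4 \left(- \frac{1}{5}\right)\right) 0 = \left(- \frac{2}{3} - \frac{4}{5}\right) 0 = \left(- \frac{22}{15}\right) 0 = 0$)
$U{\left(l \right)} = -6$ ($U{\left(l \right)} = l 0 - 6 = 0 - 6 = -6$)
$- U{\left(150 \right)} = \left(-1\right) \left(-6\right) = 6$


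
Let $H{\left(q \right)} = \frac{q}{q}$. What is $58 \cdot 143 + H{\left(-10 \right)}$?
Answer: $8295$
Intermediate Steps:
$H{\left(q \right)} = 1$
$58 \cdot 143 + H{\left(-10 \right)} = 58 \cdot 143 + 1 = 8294 + 1 = 8295$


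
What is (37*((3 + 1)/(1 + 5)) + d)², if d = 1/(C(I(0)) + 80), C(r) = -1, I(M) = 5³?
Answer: 34210801/56169 ≈ 609.07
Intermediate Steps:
I(M) = 125
d = 1/79 (d = 1/(-1 + 80) = 1/79 ≈ 0.012658)
(37*((3 + 1)/(1 + 5)) + d)² = (37*((3 + 1)/(1 + 5)) + 1/79)² = (37*(4/6) + 1/79)² = (37*(4*(⅙)) + 1/79)² = (37*(⅔) + 1/79)² = (74/3 + 1/79)² = (5849/237)² = 34210801/56169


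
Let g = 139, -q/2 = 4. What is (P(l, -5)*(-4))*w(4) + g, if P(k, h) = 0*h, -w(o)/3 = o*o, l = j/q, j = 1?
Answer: 139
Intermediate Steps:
q = -8 (q = -2*4 = -8)
l = -⅛ (l = 1/(-8) = 1*(-⅛) = -⅛ ≈ -0.12500)
w(o) = -3*o² (w(o) = -3*o*o = -3*o²)
P(k, h) = 0
(P(l, -5)*(-4))*w(4) + g = (0*(-4))*(-3*4²) + 139 = 0*(-3*16) + 139 = 0*(-48) + 139 = 0 + 139 = 139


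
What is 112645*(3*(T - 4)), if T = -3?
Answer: -2365545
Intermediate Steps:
112645*(3*(T - 4)) = 112645*(3*(-3 - 4)) = 112645*(3*(-7)) = 112645*(-21) = -2365545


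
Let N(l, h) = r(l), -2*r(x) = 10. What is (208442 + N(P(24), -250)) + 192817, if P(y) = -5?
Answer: 401254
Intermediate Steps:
r(x) = -5 (r(x) = -½*10 = -5)
N(l, h) = -5
(208442 + N(P(24), -250)) + 192817 = (208442 - 5) + 192817 = 208437 + 192817 = 401254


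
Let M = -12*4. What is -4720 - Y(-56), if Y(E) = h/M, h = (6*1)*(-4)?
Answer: -9441/2 ≈ -4720.5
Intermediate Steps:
M = -48
h = -24 (h = 6*(-4) = -24)
Y(E) = ½ (Y(E) = -24/(-48) = -24*(-1/48) = ½)
-4720 - Y(-56) = -4720 - 1*½ = -4720 - ½ = -9441/2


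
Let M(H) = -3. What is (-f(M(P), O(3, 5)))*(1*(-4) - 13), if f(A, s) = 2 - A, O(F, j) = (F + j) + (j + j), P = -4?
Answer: 85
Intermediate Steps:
O(F, j) = F + 3*j (O(F, j) = (F + j) + 2*j = F + 3*j)
(-f(M(P), O(3, 5)))*(1*(-4) - 13) = (-(2 - 1*(-3)))*(1*(-4) - 13) = (-(2 + 3))*(-4 - 13) = -1*5*(-17) = -5*(-17) = 85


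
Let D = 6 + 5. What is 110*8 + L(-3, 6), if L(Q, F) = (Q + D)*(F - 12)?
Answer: 832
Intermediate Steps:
D = 11
L(Q, F) = (-12 + F)*(11 + Q) (L(Q, F) = (Q + 11)*(F - 12) = (11 + Q)*(-12 + F) = (-12 + F)*(11 + Q))
110*8 + L(-3, 6) = 110*8 + (-132 - 12*(-3) + 11*6 + 6*(-3)) = 880 + (-132 + 36 + 66 - 18) = 880 - 48 = 832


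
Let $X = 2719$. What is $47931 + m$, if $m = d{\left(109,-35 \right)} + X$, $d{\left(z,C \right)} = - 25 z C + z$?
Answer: $146134$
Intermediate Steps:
$d{\left(z,C \right)} = z - 25 C z$ ($d{\left(z,C \right)} = - 25 C z + z = z - 25 C z$)
$m = 98203$ ($m = 109 \left(1 - -875\right) + 2719 = 109 \left(1 + 875\right) + 2719 = 109 \cdot 876 + 2719 = 95484 + 2719 = 98203$)
$47931 + m = 47931 + 98203 = 146134$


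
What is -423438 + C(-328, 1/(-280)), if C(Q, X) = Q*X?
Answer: -14820289/35 ≈ -4.2344e+5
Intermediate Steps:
-423438 + C(-328, 1/(-280)) = -423438 - 328/(-280) = -423438 - 328*(-1/280) = -423438 + 41/35 = -14820289/35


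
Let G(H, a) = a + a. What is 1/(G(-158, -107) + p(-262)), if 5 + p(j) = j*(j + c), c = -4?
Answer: 1/69473 ≈ 1.4394e-5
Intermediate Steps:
G(H, a) = 2*a
p(j) = -5 + j*(-4 + j) (p(j) = -5 + j*(j - 4) = -5 + j*(-4 + j))
1/(G(-158, -107) + p(-262)) = 1/(2*(-107) + (-5 + (-262)² - 4*(-262))) = 1/(-214 + (-5 + 68644 + 1048)) = 1/(-214 + 69687) = 1/69473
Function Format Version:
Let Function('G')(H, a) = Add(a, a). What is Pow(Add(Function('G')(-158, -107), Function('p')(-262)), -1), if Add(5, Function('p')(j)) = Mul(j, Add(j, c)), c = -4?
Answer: Rational(1, 69473) ≈ 1.4394e-5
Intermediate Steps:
Function('G')(H, a) = Mul(2, a)
Function('p')(j) = Add(-5, Mul(j, Add(-4, j))) (Function('p')(j) = Add(-5, Mul(j, Add(j, -4))) = Add(-5, Mul(j, Add(-4, j))))
Pow(Add(Function('G')(-158, -107), Function('p')(-262)), -1) = Pow(Add(Mul(2, -107), Add(-5, Pow(-262, 2), Mul(-4, -262))), -1) = Pow(Add(-214, Add(-5, 68644, 1048)), -1) = Pow(Add(-214, 69687), -1) = Pow(69473, -1) = Rational(1, 69473)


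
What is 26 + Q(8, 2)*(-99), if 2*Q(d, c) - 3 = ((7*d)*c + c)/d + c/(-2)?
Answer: -6227/8 ≈ -778.38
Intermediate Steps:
Q(d, c) = 3/2 - c/4 + (c + 7*c*d)/(2*d) (Q(d, c) = 3/2 + (((7*d)*c + c)/d + c/(-2))/2 = 3/2 + ((7*c*d + c)/d + c*(-1/2))/2 = 3/2 + ((c + 7*c*d)/d - c/2)/2 = 3/2 + (-c/2 + (c + 7*c*d)/d)/2 = 3/2 + (-c/4 + (c + 7*c*d)/(2*d)) = 3/2 - c/4 + (c + 7*c*d)/(2*d))
26 + Q(8, 2)*(-99) = 26 + ((1/4)*(2*2 + 8*(6 + 13*2))/8)*(-99) = 26 + ((1/4)*(1/8)*(4 + 8*(6 + 26)))*(-99) = 26 + ((1/4)*(1/8)*(4 + 8*32))*(-99) = 26 + ((1/4)*(1/8)*(4 + 256))*(-99) = 26 + ((1/4)*(1/8)*260)*(-99) = 26 + (65/8)*(-99) = 26 - 6435/8 = -6227/8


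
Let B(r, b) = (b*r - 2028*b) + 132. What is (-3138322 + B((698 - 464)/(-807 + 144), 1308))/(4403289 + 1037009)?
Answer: -49225843/46242533 ≈ -1.0645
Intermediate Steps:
B(r, b) = 132 - 2028*b + b*r (B(r, b) = (-2028*b + b*r) + 132 = 132 - 2028*b + b*r)
(-3138322 + B((698 - 464)/(-807 + 144), 1308))/(4403289 + 1037009) = (-3138322 + (132 - 2028*1308 + 1308*((698 - 464)/(-807 + 144))))/(4403289 + 1037009) = (-3138322 + (132 - 2652624 + 1308*(234/(-663))))/5440298 = (-3138322 + (132 - 2652624 + 1308*(234*(-1/663))))*(1/5440298) = (-3138322 + (132 - 2652624 + 1308*(-6/17)))*(1/5440298) = (-3138322 + (132 - 2652624 - 7848/17))*(1/5440298) = (-3138322 - 45100212/17)*(1/5440298) = -98451686/17*1/5440298 = -49225843/46242533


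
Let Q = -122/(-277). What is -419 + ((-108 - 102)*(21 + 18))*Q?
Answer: -1115243/277 ≈ -4026.1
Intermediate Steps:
Q = 122/277 (Q = -122*(-1/277) = 122/277 ≈ 0.44043)
-419 + ((-108 - 102)*(21 + 18))*Q = -419 + ((-108 - 102)*(21 + 18))*(122/277) = -419 - 210*39*(122/277) = -419 - 8190*122/277 = -419 - 999180/277 = -1115243/277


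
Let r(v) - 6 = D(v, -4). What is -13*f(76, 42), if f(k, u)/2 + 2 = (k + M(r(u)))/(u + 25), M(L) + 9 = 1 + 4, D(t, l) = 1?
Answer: 1612/67 ≈ 24.060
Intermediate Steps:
r(v) = 7 (r(v) = 6 + 1 = 7)
M(L) = -4 (M(L) = -9 + (1 + 4) = -9 + 5 = -4)
f(k, u) = -4 + 2*(-4 + k)/(25 + u) (f(k, u) = -4 + 2*((k - 4)/(u + 25)) = -4 + 2*((-4 + k)/(25 + u)) = -4 + 2*(-4 + k)/(25 + u))
-13*f(76, 42) = -26*(-54 + 76 - 2*42)/(25 + 42) = -26*(-54 + 76 - 84)/67 = -26*(-62)/67 = -13*(-124/67) = 1612/67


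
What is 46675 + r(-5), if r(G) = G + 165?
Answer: 46835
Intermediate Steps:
r(G) = 165 + G
46675 + r(-5) = 46675 + (165 - 5) = 46675 + 160 = 46835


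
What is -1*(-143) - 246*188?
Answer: -46105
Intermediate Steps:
-1*(-143) - 246*188 = 143 - 46248 = -46105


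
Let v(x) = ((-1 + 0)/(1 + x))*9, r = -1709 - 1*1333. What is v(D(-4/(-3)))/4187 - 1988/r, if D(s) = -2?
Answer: 4175567/6368427 ≈ 0.65567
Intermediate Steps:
r = -3042 (r = -1709 - 1333 = -3042)
v(x) = -9/(1 + x) (v(x) = -1/(1 + x)*9 = -9/(1 + x))
v(D(-4/(-3)))/4187 - 1988/r = -9/(1 - 2)/4187 - 1988/(-3042) = -9/(-1)*(1/4187) - 1988*(-1/3042) = -9*(-1)*(1/4187) + 994/1521 = 9*(1/4187) + 994/1521 = 9/4187 + 994/1521 = 4175567/6368427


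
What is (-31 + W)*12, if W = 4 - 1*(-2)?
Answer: -300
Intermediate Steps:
W = 6 (W = 4 + 2 = 6)
(-31 + W)*12 = (-31 + 6)*12 = -25*12 = -300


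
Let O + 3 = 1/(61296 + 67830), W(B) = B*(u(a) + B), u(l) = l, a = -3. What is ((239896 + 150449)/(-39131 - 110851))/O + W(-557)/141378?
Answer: 39698730806765/12915097527297 ≈ 3.0738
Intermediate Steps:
W(B) = B*(-3 + B)
O = -387377/129126 (O = -3 + 1/(61296 + 67830) = -3 + 1/129126 = -387377/129126 ≈ -3.0000)
((239896 + 150449)/(-39131 - 110851))/O + W(-557)/141378 = ((239896 + 150449)/(-39131 - 110851))/(-387377/129126) - 557*(-3 - 557)/141378 = (390345/(-149982))*(-129126/387377) - 557*(-560)*(1/141378) = (390345*(-1/149982))*(-129126/387377) + 311920*(1/141378) = -130115/49994*(-129126/387377) + 155960/70689 = 158502165/182703073 + 155960/70689 = 39698730806765/12915097527297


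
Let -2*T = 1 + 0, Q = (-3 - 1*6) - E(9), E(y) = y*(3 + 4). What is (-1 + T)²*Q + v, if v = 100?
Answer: -62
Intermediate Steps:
E(y) = 7*y (E(y) = y*7 = 7*y)
Q = -72 (Q = (-3 - 1*6) - 7*9 = (-3 - 6) - 1*63 = -9 - 63 = -72)
T = -½ (T = -(1 + 0)/2 = -½*1 = -½ ≈ -0.50000)
(-1 + T)²*Q + v = (-1 - ½)²*(-72) + 100 = (-3/2)²*(-72) + 100 = (9/4)*(-72) + 100 = -162 + 100 = -62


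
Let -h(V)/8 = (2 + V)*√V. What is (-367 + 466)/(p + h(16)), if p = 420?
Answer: -33/52 ≈ -0.63461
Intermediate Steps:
h(V) = -8*√V*(2 + V) (h(V) = -8*(2 + V)*√V = -8*√V*(2 + V))
(-367 + 466)/(p + h(16)) = (-367 + 466)/(420 + 8*√16*(-2 - 1*16)) = 99/(420 + 8*4*(-2 - 16)) = 99/(420 + 8*4*(-18)) = 99/(420 - 576) = 99/(-156) = 99*(-1/156) = -33/52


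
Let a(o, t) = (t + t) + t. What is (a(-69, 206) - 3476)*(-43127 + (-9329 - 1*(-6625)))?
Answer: 130984998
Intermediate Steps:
a(o, t) = 3*t (a(o, t) = 2*t + t = 3*t)
(a(-69, 206) - 3476)*(-43127 + (-9329 - 1*(-6625))) = (3*206 - 3476)*(-43127 + (-9329 - 1*(-6625))) = (618 - 3476)*(-43127 + (-9329 + 6625)) = -2858*(-43127 - 2704) = -2858*(-45831) = 130984998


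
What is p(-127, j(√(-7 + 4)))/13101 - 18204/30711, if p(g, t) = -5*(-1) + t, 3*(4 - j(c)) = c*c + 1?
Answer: -238193731/402344811 ≈ -0.59201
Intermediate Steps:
j(c) = 11/3 - c²/3 (j(c) = 4 - (c*c + 1)/3 = 4 - (c² + 1)/3 = 4 - (1 + c²)/3 = 4 + (-⅓ - c²/3) = 11/3 - c²/3)
p(g, t) = 5 + t
p(-127, j(√(-7 + 4)))/13101 - 18204/30711 = (5 + (11/3 - (√(-7 + 4))²/3))/13101 - 18204/30711 = (5 + (11/3 - (√(-3))²/3))*(1/13101) - 18204*1/30711 = (5 + (11/3 - (I*√3)²/3))*(1/13101) - 6068/10237 = (5 + (11/3 - ⅓*(-3)))*(1/13101) - 6068/10237 = (5 + (11/3 + 1))*(1/13101) - 6068/10237 = (5 + 14/3)*(1/13101) - 6068/10237 = (29/3)*(1/13101) - 6068/10237 = 29/39303 - 6068/10237 = -238193731/402344811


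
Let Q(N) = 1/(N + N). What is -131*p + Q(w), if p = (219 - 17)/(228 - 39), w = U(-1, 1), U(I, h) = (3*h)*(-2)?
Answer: -105911/756 ≈ -140.09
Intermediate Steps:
U(I, h) = -6*h
w = -6 (w = -6*1 = -6)
Q(N) = 1/(2*N)
p = 202/189 ≈ 1.0688
-131*p + Q(w) = -131*202/189 + (1/2)/(-6) = -26462/189 + (1/2)*(-1/6) = -26462/189 - 1/12 = -105911/756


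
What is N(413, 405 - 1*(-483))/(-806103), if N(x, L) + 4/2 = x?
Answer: -137/268701 ≈ -0.00050986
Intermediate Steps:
N(x, L) = -2 + x
N(413, 405 - 1*(-483))/(-806103) = (-2 + 413)/(-806103) = 411*(-1/806103) = -137/268701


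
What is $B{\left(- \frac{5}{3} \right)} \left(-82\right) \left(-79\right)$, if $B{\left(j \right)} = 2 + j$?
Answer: $\frac{6478}{3} \approx 2159.3$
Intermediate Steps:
$B{\left(- \frac{5}{3} \right)} \left(-82\right) \left(-79\right) = \left(2 - \frac{5}{3}\right) \left(-82\right) \left(-79\right) = \frac{1}{3} \left(-82\right) \left(-79\right) = \left(- \frac{82}{3}\right) \left(-79\right) = \frac{6478}{3}$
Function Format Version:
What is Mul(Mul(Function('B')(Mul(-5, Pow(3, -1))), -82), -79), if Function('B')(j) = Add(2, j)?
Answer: Rational(6478, 3) ≈ 2159.3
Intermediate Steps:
Mul(Mul(Function('B')(Mul(-5, Pow(3, -1))), -82), -79) = Mul(Mul(Add(2, Mul(-5, Pow(3, -1))), -82), -79) = Mul(Mul(Add(2, Mul(-5, Rational(1, 3))), -82), -79) = Mul(Mul(Add(2, Rational(-5, 3)), -82), -79) = Mul(Mul(Rational(1, 3), -82), -79) = Mul(Rational(-82, 3), -79) = Rational(6478, 3)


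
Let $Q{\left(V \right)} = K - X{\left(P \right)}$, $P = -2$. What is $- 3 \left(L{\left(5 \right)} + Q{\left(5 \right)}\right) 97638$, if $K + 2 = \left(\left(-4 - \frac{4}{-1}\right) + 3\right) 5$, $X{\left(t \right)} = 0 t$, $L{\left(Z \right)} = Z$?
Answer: $-5272452$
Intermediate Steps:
$X{\left(t \right)} = 0$
$K = 13$ ($K = -2 + \left(\left(-4 - \frac{4}{-1}\right) + 3\right) 5 = -2 + \left(\left(-4 - -4\right) + 3\right) 5 = -2 + \left(\left(-4 + 4\right) + 3\right) 5 = -2 + \left(0 + 3\right) 5 = -2 + 3 \cdot 5 = -2 + 15 = 13$)
$Q{\left(V \right)} = 13$ ($Q{\left(V \right)} = 13 - 0 = 13 + 0 = 13$)
$- 3 \left(L{\left(5 \right)} + Q{\left(5 \right)}\right) 97638 = - 3 \left(5 + 13\right) 97638 = \left(-3\right) 18 \cdot 97638 = \left(-54\right) 97638 = -5272452$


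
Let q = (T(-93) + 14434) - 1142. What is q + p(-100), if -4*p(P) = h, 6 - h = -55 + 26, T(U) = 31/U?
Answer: 159395/12 ≈ 13283.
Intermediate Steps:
h = 35 (h = 6 - (-55 + 26) = 6 - 1*(-29) = 6 + 29 = 35)
q = 39875/3 (q = (31/(-93) + 14434) - 1142 = (31*(-1/93) + 14434) - 1142 = (-⅓ + 14434) - 1142 = 43301/3 - 1142 = 39875/3 ≈ 13292.)
p(P) = -35/4 (p(P) = -¼*35 = -35/4)
q + p(-100) = 39875/3 - 35/4 = 159395/12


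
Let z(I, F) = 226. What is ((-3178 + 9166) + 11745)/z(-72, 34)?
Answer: 17733/226 ≈ 78.465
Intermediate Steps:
((-3178 + 9166) + 11745)/z(-72, 34) = ((-3178 + 9166) + 11745)/226 = (5988 + 11745)*(1/226) = 17733*(1/226) = 17733/226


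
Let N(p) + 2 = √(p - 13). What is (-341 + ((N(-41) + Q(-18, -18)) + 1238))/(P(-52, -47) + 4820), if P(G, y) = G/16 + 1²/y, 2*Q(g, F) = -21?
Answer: 2726/14845 + 564*I*√6/905545 ≈ 0.18363 + 0.0015256*I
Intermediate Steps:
Q(g, F) = -21/2 (Q(g, F) = (½)*(-21) = -21/2)
P(G, y) = 1/y + G/16 (P(G, y) = G*(1/16) + 1/y = G/16 + 1/y = 1/y + G/16)
N(p) = -2 + √(-13 + p) (N(p) = -2 + √(p - 13) = -2 + √(-13 + p))
(-341 + ((N(-41) + Q(-18, -18)) + 1238))/(P(-52, -47) + 4820) = (-341 + (((-2 + √(-13 - 41)) - 21/2) + 1238))/((1/(-47) + (1/16)*(-52)) + 4820) = (-341 + (((-2 + √(-54)) - 21/2) + 1238))/((-1/47 - 13/4) + 4820) = (-341 + (((-2 + 3*I*√6) - 21/2) + 1238))/(-615/188 + 4820) = (-341 + ((-25/2 + 3*I*√6) + 1238))/(905545/188) = (-341 + (2451/2 + 3*I*√6))*(188/905545) = (1769/2 + 3*I*√6)*(188/905545) = 2726/14845 + 564*I*√6/905545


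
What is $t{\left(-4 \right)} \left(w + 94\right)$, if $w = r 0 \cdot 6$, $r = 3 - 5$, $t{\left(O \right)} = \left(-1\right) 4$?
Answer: $-376$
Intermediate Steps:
$t{\left(O \right)} = -4$
$r = -2$ ($r = 3 - 5 = -2$)
$w = 0$ ($w = \left(-2\right) 0 \cdot 6 = 0 \cdot 6 = 0$)
$t{\left(-4 \right)} \left(w + 94\right) = - 4 \left(0 + 94\right) = \left(-4\right) 94 = -376$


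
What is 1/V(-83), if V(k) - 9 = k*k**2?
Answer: -1/571778 ≈ -1.7489e-6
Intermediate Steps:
V(k) = 9 + k**3 (V(k) = 9 + k*k**2 = 9 + k**3)
1/V(-83) = 1/(9 + (-83)**3) = 1/(9 - 571787) = 1/(-571778) = -1/571778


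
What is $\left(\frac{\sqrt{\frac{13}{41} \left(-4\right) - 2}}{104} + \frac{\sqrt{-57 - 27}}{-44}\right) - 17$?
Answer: $-17 - \frac{i \sqrt{21}}{22} + \frac{i \sqrt{5494}}{4264} \approx -17.0 - 0.19092 i$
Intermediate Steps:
$\left(\frac{\sqrt{\frac{13}{41} \left(-4\right) - 2}}{104} + \frac{\sqrt{-57 - 27}}{-44}\right) - 17 = \left(\sqrt{13 \cdot \frac{1}{41} \left(-4\right) - 2} \cdot \frac{1}{104} + \sqrt{-84} \left(- \frac{1}{44}\right)\right) - 17 = \left(\sqrt{\frac{13}{41} \left(-4\right) - 2} \cdot \frac{1}{104} + 2 i \sqrt{21} \left(- \frac{1}{44}\right)\right) - 17 = \left(\sqrt{- \frac{52}{41} - 2} \cdot \frac{1}{104} - \frac{i \sqrt{21}}{22}\right) - 17 = \left(\sqrt{- \frac{134}{41}} \cdot \frac{1}{104} - \frac{i \sqrt{21}}{22}\right) - 17 = \left(\frac{i \sqrt{5494}}{41} \cdot \frac{1}{104} - \frac{i \sqrt{21}}{22}\right) - 17 = \left(\frac{i \sqrt{5494}}{4264} - \frac{i \sqrt{21}}{22}\right) - 17 = \left(- \frac{i \sqrt{21}}{22} + \frac{i \sqrt{5494}}{4264}\right) - 17 = -17 - \frac{i \sqrt{21}}{22} + \frac{i \sqrt{5494}}{4264}$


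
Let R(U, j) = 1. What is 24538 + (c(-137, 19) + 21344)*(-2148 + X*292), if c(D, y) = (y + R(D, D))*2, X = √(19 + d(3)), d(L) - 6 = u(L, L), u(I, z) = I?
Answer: -45908294 + 12488256*√7 ≈ -1.2867e+7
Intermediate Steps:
d(L) = 6 + L
X = 2*√7 (X = √(19 + (6 + 3)) = √(19 + 9) = √28 = 2*√7 ≈ 5.2915)
c(D, y) = 2 + 2*y (c(D, y) = (y + 1)*2 = (1 + y)*2 = 2 + 2*y)
24538 + (c(-137, 19) + 21344)*(-2148 + X*292) = 24538 + ((2 + 2*19) + 21344)*(-2148 + (2*√7)*292) = 24538 + ((2 + 38) + 21344)*(-2148 + 584*√7) = 24538 + (40 + 21344)*(-2148 + 584*√7) = 24538 + 21384*(-2148 + 584*√7) = 24538 + (-45932832 + 12488256*√7) = -45908294 + 12488256*√7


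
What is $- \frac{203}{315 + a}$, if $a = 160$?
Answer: $- \frac{203}{475} \approx -0.42737$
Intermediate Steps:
$- \frac{203}{315 + a} = - \frac{203}{315 + 160} = - \frac{203}{475}$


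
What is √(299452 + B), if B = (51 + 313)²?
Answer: 2*√107987 ≈ 657.23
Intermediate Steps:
B = 132496 (B = 364² = 132496)
√(299452 + B) = √(299452 + 132496) = √431948 = 2*√107987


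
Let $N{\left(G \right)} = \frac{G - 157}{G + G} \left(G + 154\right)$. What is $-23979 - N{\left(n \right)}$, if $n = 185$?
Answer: $- \frac{4440861}{185} \approx -24005.0$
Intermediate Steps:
$N{\left(G \right)} = \frac{\left(-157 + G\right) \left(154 + G\right)}{2 G}$ ($N{\left(G \right)} = \frac{-157 + G}{2 G} \left(154 + G\right) = \frac{\left(-157 + G\right) \left(154 + G\right)}{2 G}$)
$-23979 - N{\left(n \right)} = -23979 - \frac{-24178 + 185 \left(-3 + 185\right)}{2 \cdot 185} = -23979 - \frac{1}{2} \cdot \frac{1}{185} \left(-24178 + 185 \cdot 182\right) = -23979 - \frac{1}{2} \cdot \frac{1}{185} \left(-24178 + 33670\right) = -23979 - \frac{1}{2} \cdot \frac{1}{185} \cdot 9492 = -23979 - \frac{4746}{185} = - \frac{4440861}{185}$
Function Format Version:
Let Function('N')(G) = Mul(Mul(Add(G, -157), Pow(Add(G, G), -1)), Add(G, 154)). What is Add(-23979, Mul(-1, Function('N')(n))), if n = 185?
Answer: Rational(-4440861, 185) ≈ -24005.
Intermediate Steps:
Function('N')(G) = Mul(Rational(1, 2), Pow(G, -1), Add(-157, G), Add(154, G)) (Function('N')(G) = Mul(Mul(Add(-157, G), Pow(Mul(2, G), -1)), Add(154, G)) = Mul(Mul(Add(-157, G), Mul(Rational(1, 2), Pow(G, -1))), Add(154, G)) = Mul(Mul(Rational(1, 2), Pow(G, -1), Add(-157, G)), Add(154, G)) = Mul(Rational(1, 2), Pow(G, -1), Add(-157, G), Add(154, G)))
Add(-23979, Mul(-1, Function('N')(n))) = Add(-23979, Mul(-1, Mul(Rational(1, 2), Pow(185, -1), Add(-24178, Mul(185, Add(-3, 185)))))) = Add(-23979, Mul(-1, Mul(Rational(1, 2), Rational(1, 185), Add(-24178, Mul(185, 182))))) = Add(-23979, Mul(-1, Mul(Rational(1, 2), Rational(1, 185), Add(-24178, 33670)))) = Add(-23979, Mul(-1, Mul(Rational(1, 2), Rational(1, 185), 9492))) = Add(-23979, Mul(-1, Rational(4746, 185))) = Add(-23979, Rational(-4746, 185)) = Rational(-4440861, 185)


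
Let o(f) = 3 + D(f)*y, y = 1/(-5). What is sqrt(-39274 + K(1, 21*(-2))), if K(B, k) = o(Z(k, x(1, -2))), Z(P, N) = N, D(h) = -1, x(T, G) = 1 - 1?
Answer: I*sqrt(981770)/5 ≈ 198.17*I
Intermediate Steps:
x(T, G) = 0
y = -1/5 ≈ -0.20000
o(f) = 16/5 (o(f) = 3 - 1*(-1/5) = 3 + 1/5 = 16/5)
K(B, k) = 16/5
sqrt(-39274 + K(1, 21*(-2))) = sqrt(-39274 + 16/5) = sqrt(-196354/5) = I*sqrt(981770)/5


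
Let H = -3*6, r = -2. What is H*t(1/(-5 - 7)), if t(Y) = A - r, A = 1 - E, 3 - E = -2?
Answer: 36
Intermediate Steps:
E = 5 (E = 3 - 1*(-2) = 3 + 2 = 5)
A = -4 (A = 1 - 1*5 = 1 - 5 = -4)
H = -18
t(Y) = -2 (t(Y) = -4 - 1*(-2) = -4 + 2 = -2)
H*t(1/(-5 - 7)) = -18*(-2) = 36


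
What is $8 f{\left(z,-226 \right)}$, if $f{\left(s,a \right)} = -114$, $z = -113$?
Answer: $-912$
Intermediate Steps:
$8 f{\left(z,-226 \right)} = 8 \left(-114\right) = -912$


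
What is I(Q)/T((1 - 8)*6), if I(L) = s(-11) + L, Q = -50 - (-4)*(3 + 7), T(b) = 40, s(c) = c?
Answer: -21/40 ≈ -0.52500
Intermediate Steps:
Q = -10 (Q = -50 - (-4)*10 = -50 - 1*(-40) = -50 + 40 = -10)
I(L) = -11 + L
I(Q)/T((1 - 8)*6) = (-11 - 10)/40 = -21*1/40 = -21/40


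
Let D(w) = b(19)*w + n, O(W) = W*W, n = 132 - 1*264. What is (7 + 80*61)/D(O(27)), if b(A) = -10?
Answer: -1629/2474 ≈ -0.65845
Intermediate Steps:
n = -132 (n = 132 - 264 = -132)
O(W) = W²
D(w) = -132 - 10*w (D(w) = -10*w - 132 = -132 - 10*w)
(7 + 80*61)/D(O(27)) = (7 + 80*61)/(-132 - 10*27²) = (7 + 4880)/(-132 - 10*729) = 4887/(-132 - 7290) = 4887/(-7422) = 4887*(-1/7422) = -1629/2474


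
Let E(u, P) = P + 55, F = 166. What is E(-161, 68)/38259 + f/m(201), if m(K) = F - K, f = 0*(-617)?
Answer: 41/12753 ≈ 0.0032149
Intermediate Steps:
E(u, P) = 55 + P
f = 0
m(K) = 166 - K
E(-161, 68)/38259 + f/m(201) = (55 + 68)/38259 + 0/(166 - 1*201) = 123*(1/38259) + 0/(166 - 201) = 41/12753 + 0/(-35) = 41/12753 + 0*(-1/35) = 41/12753 + 0 = 41/12753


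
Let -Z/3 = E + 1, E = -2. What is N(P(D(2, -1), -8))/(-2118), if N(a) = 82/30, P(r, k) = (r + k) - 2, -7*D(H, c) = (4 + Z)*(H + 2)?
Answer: -41/31770 ≈ -0.0012905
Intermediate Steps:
Z = 3 (Z = -3*(-2 + 1) = -3*(-1) = 3)
D(H, c) = -2 - H (D(H, c) = -(4 + 3)*(H + 2)/7 = -(2 + H) = -(14 + 7*H)/7 = -2 - H)
P(r, k) = -2 + k + r (P(r, k) = (k + r) - 2 = -2 + k + r)
N(a) = 41/15 (N(a) = 82*(1/30) = 41/15)
N(P(D(2, -1), -8))/(-2118) = (41/15)/(-2118) = (41/15)*(-1/2118) = -41/31770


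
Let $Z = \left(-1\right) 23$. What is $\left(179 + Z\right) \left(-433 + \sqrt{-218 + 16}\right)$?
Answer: $-67548 + 156 i \sqrt{202} \approx -67548.0 + 2217.2 i$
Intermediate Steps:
$Z = -23$
$\left(179 + Z\right) \left(-433 + \sqrt{-218 + 16}\right) = \left(179 - 23\right) \left(-433 + \sqrt{-218 + 16}\right) = 156 \left(-433 + \sqrt{-202}\right) = 156 \left(-433 + i \sqrt{202}\right) = -67548 + 156 i \sqrt{202}$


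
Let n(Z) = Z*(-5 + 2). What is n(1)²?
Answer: 9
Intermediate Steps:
n(Z) = -3*Z (n(Z) = Z*(-3) = -3*Z)
n(1)² = (-3*1)² = (-3)² = 9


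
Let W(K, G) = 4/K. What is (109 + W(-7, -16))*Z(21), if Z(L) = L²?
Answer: 47817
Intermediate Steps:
(109 + W(-7, -16))*Z(21) = (109 + 4/(-7))*21² = (109 + 4*(-⅐))*441 = (109 - 4/7)*441 = (759/7)*441 = 47817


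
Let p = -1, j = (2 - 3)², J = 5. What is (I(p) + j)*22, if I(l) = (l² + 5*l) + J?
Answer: 44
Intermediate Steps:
j = 1 (j = (-1)² = 1)
I(l) = 5 + l² + 5*l (I(l) = (l² + 5*l) + 5 = 5 + l² + 5*l)
(I(p) + j)*22 = ((5 + (-1)² + 5*(-1)) + 1)*22 = ((5 + 1 - 5) + 1)*22 = (1 + 1)*22 = 2*22 = 44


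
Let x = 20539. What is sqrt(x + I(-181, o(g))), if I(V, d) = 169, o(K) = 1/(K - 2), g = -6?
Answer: 2*sqrt(5177) ≈ 143.90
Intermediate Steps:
o(K) = 1/(-2 + K)
sqrt(x + I(-181, o(g))) = sqrt(20539 + 169) = sqrt(20708) = 2*sqrt(5177)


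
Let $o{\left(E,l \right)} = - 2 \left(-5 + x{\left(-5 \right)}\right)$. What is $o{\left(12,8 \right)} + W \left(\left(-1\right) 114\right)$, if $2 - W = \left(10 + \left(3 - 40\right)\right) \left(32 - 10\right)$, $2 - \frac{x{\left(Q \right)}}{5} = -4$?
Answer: $-67994$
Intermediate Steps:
$x{\left(Q \right)} = 30$ ($x{\left(Q \right)} = 10 - -20 = 10 + 20 = 30$)
$o{\left(E,l \right)} = -50$ ($o{\left(E,l \right)} = - 2 \left(-5 + 30\right) = \left(-2\right) 25 = -50$)
$W = 596$ ($W = 2 - \left(10 + \left(3 - 40\right)\right) \left(32 - 10\right) = 2 - \left(10 + \left(3 - 40\right)\right) 22 = 2 - \left(10 - 37\right) 22 = 2 - \left(-27\right) 22 = 2 - -594 = 2 + 594 = 596$)
$o{\left(12,8 \right)} + W \left(\left(-1\right) 114\right) = -50 + 596 \left(\left(-1\right) 114\right) = -50 + 596 \left(-114\right) = -50 - 67944 = -67994$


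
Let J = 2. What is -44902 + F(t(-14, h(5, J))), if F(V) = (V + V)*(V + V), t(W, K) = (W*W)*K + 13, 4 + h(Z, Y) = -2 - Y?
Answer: 9627198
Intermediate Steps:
h(Z, Y) = -6 - Y (h(Z, Y) = -4 + (-2 - Y) = -6 - Y)
t(W, K) = 13 + K*W**2 (t(W, K) = W**2*K + 13 = K*W**2 + 13 = 13 + K*W**2)
F(V) = 4*V**2 (F(V) = (2*V)*(2*V) = 4*V**2)
-44902 + F(t(-14, h(5, J))) = -44902 + 4*(13 + (-6 - 1*2)*(-14)**2)**2 = -44902 + 4*(13 + (-6 - 2)*196)**2 = -44902 + 4*(13 - 8*196)**2 = -44902 + 4*(13 - 1568)**2 = -44902 + 4*(-1555)**2 = -44902 + 4*2418025 = -44902 + 9672100 = 9627198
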